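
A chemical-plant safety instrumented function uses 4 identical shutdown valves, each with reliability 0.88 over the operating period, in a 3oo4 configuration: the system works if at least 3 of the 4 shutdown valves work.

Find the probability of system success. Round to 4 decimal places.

0.9268

R = Σ_{i=3}^{4} C(4,i) p^i (1−p)^{4−i} with p = 0.88
C(4,3)·0.88^3·0.12^1 = 0.327107
C(4,4)·0.88^4·0.12^0 = 0.599695
Sum = 0.9268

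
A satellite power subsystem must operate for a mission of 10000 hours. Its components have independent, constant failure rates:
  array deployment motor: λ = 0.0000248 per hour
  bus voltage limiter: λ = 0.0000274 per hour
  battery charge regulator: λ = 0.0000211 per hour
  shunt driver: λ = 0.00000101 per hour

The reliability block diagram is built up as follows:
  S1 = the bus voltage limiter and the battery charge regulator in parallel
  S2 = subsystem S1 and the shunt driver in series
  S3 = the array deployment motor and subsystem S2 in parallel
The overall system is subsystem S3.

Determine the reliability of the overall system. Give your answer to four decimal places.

0.9879

R(array deployment motor) = exp(−0.0000248 × 10000) = 0.780360
R(bus voltage limiter) = exp(−0.0000274 × 10000) = 0.760332
R(battery charge regulator) = exp(−0.0000211 × 10000) = 0.809774
R(shunt driver) = exp(−0.00000101 × 10000) = 0.989951
Parallel (bus voltage limiter and battery charge regulator): 1 − (1 − 0.760332)(1 − 0.809774) = 0.954409
Series ([0.954409] and shunt driver): 0.954409 × 0.989951 = 0.944818
Parallel (array deployment motor and [0.944818]): 1 − (1 − 0.780360)(1 − 0.944818) = 0.9879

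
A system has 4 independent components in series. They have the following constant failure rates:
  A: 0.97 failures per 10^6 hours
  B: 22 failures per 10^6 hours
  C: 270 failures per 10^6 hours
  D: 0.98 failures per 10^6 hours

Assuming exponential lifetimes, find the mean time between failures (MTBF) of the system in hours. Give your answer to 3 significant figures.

Series of exponential components: λ_sys = Σ λ_i
λ_sys = 0.00000097 + 0.000022 + 0.00027 + 0.00000098 = 2.9395e-04 /h
MTBF = 1 / λ_sys = 3400 h

3400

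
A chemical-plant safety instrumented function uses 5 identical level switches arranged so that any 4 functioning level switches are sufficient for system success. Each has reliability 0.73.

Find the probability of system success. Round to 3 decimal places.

R = Σ_{i=4}^{5} C(5,i) p^i (1−p)^{5−i} with p = 0.73
C(5,4)·0.73^4·0.27^1 = 0.38338
C(5,5)·0.73^5·0.27^0 = 0.20731
Sum = 0.591

0.591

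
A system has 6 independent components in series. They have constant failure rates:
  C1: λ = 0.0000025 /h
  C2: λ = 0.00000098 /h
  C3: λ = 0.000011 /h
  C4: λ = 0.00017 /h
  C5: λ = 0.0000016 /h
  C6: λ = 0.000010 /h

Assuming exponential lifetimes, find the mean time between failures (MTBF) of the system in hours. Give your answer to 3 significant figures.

5100

Series of exponential components: λ_sys = Σ λ_i
λ_sys = 0.0000025 + 0.00000098 + 0.000011 + 0.00017 + 0.0000016 + 0.000010 = 1.9608e-04 /h
MTBF = 1 / λ_sys = 5100 h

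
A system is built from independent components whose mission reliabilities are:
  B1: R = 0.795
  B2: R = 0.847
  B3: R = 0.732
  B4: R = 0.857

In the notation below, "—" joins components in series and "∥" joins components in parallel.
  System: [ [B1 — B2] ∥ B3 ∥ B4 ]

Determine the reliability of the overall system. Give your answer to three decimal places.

Series (B1 and B2): 0.79500 × 0.84700 = 0.67337
Parallel ([0.67337], B3, and B4): 1 − (1 − 0.67337)(1 − 0.73200)(1 − 0.85700) = 0.987

0.987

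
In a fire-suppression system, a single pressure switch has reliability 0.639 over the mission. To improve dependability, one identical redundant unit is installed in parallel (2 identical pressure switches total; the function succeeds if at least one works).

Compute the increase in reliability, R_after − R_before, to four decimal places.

R_before = 0.639
R_after = 1 − (1 − 0.639)^2 = 0.8697
ΔR = 0.8697 − 0.639 = 0.2307

0.2307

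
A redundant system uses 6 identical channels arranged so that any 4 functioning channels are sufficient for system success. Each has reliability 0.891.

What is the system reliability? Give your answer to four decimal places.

R = Σ_{i=4}^{6} C(6,i) p^i (1−p)^{6−i} with p = 0.891
C(6,4)·0.891^4·0.109^2 = 0.112319
C(6,5)·0.891^5·0.109^1 = 0.367254
C(6,6)·0.891^6·0.109^0 = 0.500341
Sum = 0.9799

0.9799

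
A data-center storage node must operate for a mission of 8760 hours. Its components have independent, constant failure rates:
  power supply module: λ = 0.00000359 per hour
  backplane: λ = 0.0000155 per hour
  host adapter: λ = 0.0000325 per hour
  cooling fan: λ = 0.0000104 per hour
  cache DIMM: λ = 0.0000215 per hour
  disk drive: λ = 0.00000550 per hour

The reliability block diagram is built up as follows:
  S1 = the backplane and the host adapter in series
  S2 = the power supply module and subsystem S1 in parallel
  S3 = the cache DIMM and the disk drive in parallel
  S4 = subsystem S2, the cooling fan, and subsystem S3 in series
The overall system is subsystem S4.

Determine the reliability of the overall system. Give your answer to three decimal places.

R(power supply module) = exp(−0.00000359 × 8760) = 0.96904
R(backplane) = exp(−0.0000155 × 8760) = 0.87303
R(host adapter) = exp(−0.0000325 × 8760) = 0.75224
R(cooling fan) = exp(−0.0000104 × 8760) = 0.91292
R(cache DIMM) = exp(−0.0000215 × 8760) = 0.82833
R(disk drive) = exp(−0.00000550 × 8760) = 0.95296
Series (backplane and host adapter): 0.87303 × 0.75224 = 0.65673
Parallel (power supply module and [0.65673]): 1 − (1 − 0.96904)(1 − 0.65673) = 0.98937
Parallel (cache DIMM and disk drive): 1 − (1 − 0.82833)(1 − 0.95296) = 0.99192
Series ([0.98937], cooling fan, and [0.99192]): 0.98937 × 0.91292 × 0.99192 = 0.896

0.896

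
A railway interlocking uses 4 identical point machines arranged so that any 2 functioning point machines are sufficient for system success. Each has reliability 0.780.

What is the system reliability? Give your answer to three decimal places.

0.964

R = Σ_{i=2}^{4} C(4,i) p^i (1−p)^{4−i} with p = 0.780
C(4,2)·0.780^2·0.220^2 = 0.17668
C(4,3)·0.780^3·0.220^1 = 0.41761
C(4,4)·0.780^4·0.220^0 = 0.37015
Sum = 0.964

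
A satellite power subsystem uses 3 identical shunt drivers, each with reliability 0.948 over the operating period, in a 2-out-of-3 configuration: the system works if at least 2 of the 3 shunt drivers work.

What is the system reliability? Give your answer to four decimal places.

R = Σ_{i=2}^{3} C(3,i) p^i (1−p)^{3−i} with p = 0.948
C(3,2)·0.948^2·0.052^1 = 0.140198
C(3,3)·0.948^3·0.052^0 = 0.851971
Sum = 0.9922

0.9922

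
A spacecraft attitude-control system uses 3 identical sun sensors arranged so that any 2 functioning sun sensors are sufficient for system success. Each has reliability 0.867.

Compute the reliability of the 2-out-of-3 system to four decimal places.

0.9516

R = Σ_{i=2}^{3} C(3,i) p^i (1−p)^{3−i} with p = 0.867
C(3,2)·0.867^2·0.133^1 = 0.299924
C(3,3)·0.867^3·0.133^0 = 0.651714
Sum = 0.9516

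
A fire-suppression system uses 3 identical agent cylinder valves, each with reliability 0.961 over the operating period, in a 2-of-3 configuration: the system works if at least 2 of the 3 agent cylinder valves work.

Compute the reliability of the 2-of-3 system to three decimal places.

R = Σ_{i=2}^{3} C(3,i) p^i (1−p)^{3−i} with p = 0.961
C(3,2)·0.961^2·0.039^1 = 0.10805
C(3,3)·0.961^3·0.039^0 = 0.88750
Sum = 0.996

0.996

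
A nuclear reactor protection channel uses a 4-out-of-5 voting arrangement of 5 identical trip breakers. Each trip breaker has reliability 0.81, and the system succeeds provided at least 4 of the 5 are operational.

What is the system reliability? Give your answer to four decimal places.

0.7576

R = Σ_{i=4}^{5} C(5,i) p^i (1−p)^{5−i} with p = 0.81
C(5,4)·0.81^4·0.19^1 = 0.408944
C(5,5)·0.81^5·0.19^0 = 0.348678
Sum = 0.7576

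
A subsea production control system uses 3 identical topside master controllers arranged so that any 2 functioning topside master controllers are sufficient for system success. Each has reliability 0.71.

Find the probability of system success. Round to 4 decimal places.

R = Σ_{i=2}^{3} C(3,i) p^i (1−p)^{3−i} with p = 0.71
C(3,2)·0.71^2·0.29^1 = 0.438567
C(3,3)·0.71^3·0.29^0 = 0.357911
Sum = 0.7965

0.7965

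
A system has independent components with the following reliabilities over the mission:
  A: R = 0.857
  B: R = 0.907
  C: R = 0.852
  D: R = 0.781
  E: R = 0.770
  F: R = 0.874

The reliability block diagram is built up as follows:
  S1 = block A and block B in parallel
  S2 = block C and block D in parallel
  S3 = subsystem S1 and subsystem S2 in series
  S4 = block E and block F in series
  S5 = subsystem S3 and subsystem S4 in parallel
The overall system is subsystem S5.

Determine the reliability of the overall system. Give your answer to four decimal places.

Parallel (A and B): 1 − (1 − 0.857000)(1 − 0.907000) = 0.986701
Parallel (C and D): 1 − (1 − 0.852000)(1 − 0.781000) = 0.967588
Series ([0.986701] and [0.967588]): 0.986701 × 0.967588 = 0.954720
Series (E and F): 0.770000 × 0.874000 = 0.672980
Parallel ([0.954720] and [0.672980]): 1 − (1 − 0.954720)(1 − 0.672980) = 0.9852

0.9852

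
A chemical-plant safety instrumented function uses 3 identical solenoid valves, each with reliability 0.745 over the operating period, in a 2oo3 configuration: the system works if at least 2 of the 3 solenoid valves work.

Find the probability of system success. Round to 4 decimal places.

0.8381

R = Σ_{i=2}^{3} C(3,i) p^i (1−p)^{3−i} with p = 0.745
C(3,2)·0.745^2·0.255^1 = 0.424594
C(3,3)·0.745^3·0.255^0 = 0.413494
Sum = 0.8381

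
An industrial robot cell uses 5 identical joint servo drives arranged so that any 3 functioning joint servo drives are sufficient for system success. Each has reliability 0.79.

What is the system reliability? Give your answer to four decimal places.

0.9341

R = Σ_{i=3}^{5} C(5,i) p^i (1−p)^{5−i} with p = 0.79
C(5,3)·0.79^3·0.21^2 = 0.217430
C(5,4)·0.79^4·0.21^1 = 0.408976
C(5,5)·0.79^5·0.21^0 = 0.307706
Sum = 0.9341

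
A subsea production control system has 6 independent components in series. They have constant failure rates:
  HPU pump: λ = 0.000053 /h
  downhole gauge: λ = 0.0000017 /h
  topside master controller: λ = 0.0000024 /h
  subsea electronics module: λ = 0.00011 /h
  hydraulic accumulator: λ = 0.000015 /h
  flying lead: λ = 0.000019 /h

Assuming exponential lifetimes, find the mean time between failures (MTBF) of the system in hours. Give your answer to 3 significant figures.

4970

Series of exponential components: λ_sys = Σ λ_i
λ_sys = 0.000053 + 0.0000017 + 0.0000024 + 0.00011 + 0.000015 + 0.000019 = 2.0110e-04 /h
MTBF = 1 / λ_sys = 4970 h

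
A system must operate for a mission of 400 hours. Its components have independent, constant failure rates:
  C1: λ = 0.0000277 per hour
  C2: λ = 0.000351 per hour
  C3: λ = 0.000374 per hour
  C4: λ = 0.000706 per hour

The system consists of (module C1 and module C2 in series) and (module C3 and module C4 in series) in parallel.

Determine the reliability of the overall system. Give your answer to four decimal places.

0.9507

R(C1) = exp(−0.0000277 × 400) = 0.988981
R(C2) = exp(−0.000351 × 400) = 0.869011
R(C3) = exp(−0.000374 × 400) = 0.861052
R(C4) = exp(−0.000706 × 400) = 0.753972
Series (C1 and C2): 0.988981 × 0.869011 = 0.859435
Series (C3 and C4): 0.861052 × 0.753972 = 0.649209
Parallel ([0.859435] and [0.649209]): 1 − (1 − 0.859435)(1 − 0.649209) = 0.9507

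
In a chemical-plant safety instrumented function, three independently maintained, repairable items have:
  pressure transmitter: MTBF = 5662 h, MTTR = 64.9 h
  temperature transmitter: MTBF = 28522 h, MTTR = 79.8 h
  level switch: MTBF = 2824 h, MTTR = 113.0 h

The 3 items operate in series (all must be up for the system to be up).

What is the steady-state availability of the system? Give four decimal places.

0.9480

A(pressure transmitter) = MTBF/(MTBF+MTTR) = 5662/(5662+64.9) = 0.988668
A(temperature transmitter) = MTBF/(MTBF+MTTR) = 28522/(28522+79.8) = 0.997210
A(level switch) = MTBF/(MTBF+MTTR) = 2824/(2824+113.0) = 0.961525
Series availability: 0.988668 × 0.997210 × 0.961525 = 0.9480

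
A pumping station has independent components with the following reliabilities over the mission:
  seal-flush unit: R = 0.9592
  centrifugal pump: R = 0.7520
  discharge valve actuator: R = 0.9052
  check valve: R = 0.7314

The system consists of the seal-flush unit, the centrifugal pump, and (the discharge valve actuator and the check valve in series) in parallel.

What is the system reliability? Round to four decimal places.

0.9966

Series (discharge valve actuator and check valve): 0.905200 × 0.731400 = 0.662063
Parallel (seal-flush unit, centrifugal pump, and [0.662063]): 1 − (1 − 0.959200)(1 − 0.752000)(1 − 0.662063) = 0.9966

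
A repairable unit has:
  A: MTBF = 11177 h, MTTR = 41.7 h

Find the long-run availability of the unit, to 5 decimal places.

A(A) = MTBF/(MTBF+MTTR) = 11177/(11177+41.7) = 0.99628

0.99628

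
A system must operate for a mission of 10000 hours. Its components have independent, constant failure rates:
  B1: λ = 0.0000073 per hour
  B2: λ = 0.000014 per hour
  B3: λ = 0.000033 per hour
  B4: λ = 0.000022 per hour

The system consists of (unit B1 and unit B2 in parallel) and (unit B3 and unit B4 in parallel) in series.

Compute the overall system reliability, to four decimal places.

0.9358

R(B1) = exp(−0.0000073 × 10000) = 0.929601
R(B2) = exp(−0.000014 × 10000) = 0.869358
R(B3) = exp(−0.000033 × 10000) = 0.718924
R(B4) = exp(−0.000022 × 10000) = 0.802519
Parallel (B1 and B2): 1 − (1 − 0.929601)(1 − 0.869358) = 0.990803
Parallel (B3 and B4): 1 − (1 − 0.718924)(1 − 0.802519) = 0.944493
Series ([0.990803] and [0.944493]): 0.990803 × 0.944493 = 0.9358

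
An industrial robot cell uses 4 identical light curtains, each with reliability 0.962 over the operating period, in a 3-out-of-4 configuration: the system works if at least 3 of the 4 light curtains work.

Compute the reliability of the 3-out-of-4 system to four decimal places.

0.9918

R = Σ_{i=3}^{4} C(4,i) p^i (1−p)^{4−i} with p = 0.962
C(4,3)·0.962^3·0.038^1 = 0.135322
C(4,4)·0.962^4·0.038^0 = 0.856447
Sum = 0.9918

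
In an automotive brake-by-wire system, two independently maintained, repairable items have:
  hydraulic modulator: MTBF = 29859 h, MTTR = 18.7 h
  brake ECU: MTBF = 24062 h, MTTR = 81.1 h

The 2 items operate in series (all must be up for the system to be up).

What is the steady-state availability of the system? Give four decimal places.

A(hydraulic modulator) = MTBF/(MTBF+MTTR) = 29859/(29859+18.7) = 0.999374
A(brake ECU) = MTBF/(MTBF+MTTR) = 24062/(24062+81.1) = 0.996641
Series availability: 0.999374 × 0.996641 = 0.9960

0.9960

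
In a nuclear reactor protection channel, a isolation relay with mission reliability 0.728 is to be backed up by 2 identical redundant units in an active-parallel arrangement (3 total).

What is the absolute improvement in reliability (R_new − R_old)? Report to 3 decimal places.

R_before = 0.728
R_after = 1 − (1 − 0.728)^3 = 0.980
ΔR = 0.980 − 0.728 = 0.252

0.252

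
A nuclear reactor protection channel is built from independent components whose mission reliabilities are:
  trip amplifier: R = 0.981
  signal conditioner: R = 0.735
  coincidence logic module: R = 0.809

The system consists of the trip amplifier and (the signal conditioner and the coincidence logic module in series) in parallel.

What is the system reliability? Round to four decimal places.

0.9923

Series (signal conditioner and coincidence logic module): 0.735000 × 0.809000 = 0.594615
Parallel (trip amplifier and [0.594615]): 1 − (1 − 0.981000)(1 − 0.594615) = 0.9923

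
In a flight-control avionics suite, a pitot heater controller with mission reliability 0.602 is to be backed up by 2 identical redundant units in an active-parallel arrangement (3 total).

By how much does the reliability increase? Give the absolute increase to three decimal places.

0.335

R_before = 0.602
R_after = 1 − (1 − 0.602)^3 = 0.937
ΔR = 0.937 − 0.602 = 0.335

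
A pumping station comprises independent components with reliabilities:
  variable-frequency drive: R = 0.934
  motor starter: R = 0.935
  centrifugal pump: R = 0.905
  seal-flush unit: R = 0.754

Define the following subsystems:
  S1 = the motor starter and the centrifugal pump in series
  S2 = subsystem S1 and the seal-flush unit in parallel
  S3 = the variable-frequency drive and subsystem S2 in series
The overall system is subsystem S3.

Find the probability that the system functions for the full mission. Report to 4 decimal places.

Series (motor starter and centrifugal pump): 0.935000 × 0.905000 = 0.846175
Parallel ([0.846175] and seal-flush unit): 1 − (1 − 0.846175)(1 − 0.754000) = 0.962159
Series (variable-frequency drive and [0.962159]): 0.934000 × 0.962159 = 0.8987

0.8987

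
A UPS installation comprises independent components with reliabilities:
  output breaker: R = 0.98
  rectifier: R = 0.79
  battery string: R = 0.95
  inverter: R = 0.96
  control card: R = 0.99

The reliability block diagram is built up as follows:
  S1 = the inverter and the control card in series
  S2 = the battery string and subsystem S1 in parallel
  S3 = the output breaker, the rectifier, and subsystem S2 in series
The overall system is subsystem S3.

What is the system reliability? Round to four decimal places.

0.7723

Series (inverter and control card): 0.960000 × 0.990000 = 0.950400
Parallel (battery string and [0.950400]): 1 − (1 − 0.950000)(1 − 0.950400) = 0.997520
Series (output breaker, rectifier, and [0.997520]): 0.980000 × 0.790000 × 0.997520 = 0.7723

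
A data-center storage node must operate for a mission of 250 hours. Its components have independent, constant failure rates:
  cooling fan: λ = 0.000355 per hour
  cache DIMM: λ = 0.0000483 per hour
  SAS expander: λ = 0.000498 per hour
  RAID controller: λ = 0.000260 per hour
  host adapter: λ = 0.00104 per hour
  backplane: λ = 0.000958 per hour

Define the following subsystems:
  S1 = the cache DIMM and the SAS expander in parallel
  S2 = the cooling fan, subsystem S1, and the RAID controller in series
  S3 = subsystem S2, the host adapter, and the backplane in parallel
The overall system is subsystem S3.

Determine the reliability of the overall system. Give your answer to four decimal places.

R(cooling fan) = exp(−0.000355 × 250) = 0.915074
R(cache DIMM) = exp(−0.0000483 × 250) = 0.987998
R(SAS expander) = exp(−0.000498 × 250) = 0.882938
R(RAID controller) = exp(−0.000260 × 250) = 0.937067
R(host adapter) = exp(−0.00104 × 250) = 0.771052
R(backplane) = exp(−0.000958 × 250) = 0.787021
Parallel (cache DIMM and SAS expander): 1 − (1 − 0.987998)(1 − 0.882938) = 0.998595
Series (cooling fan, [0.998595], and RAID controller): 0.915074 × 0.998595 × 0.937067 = 0.856281
Parallel ([0.856281], host adapter, and backplane): 1 − (1 − 0.856281)(1 − 0.771052)(1 − 0.787021) = 0.9930

0.9930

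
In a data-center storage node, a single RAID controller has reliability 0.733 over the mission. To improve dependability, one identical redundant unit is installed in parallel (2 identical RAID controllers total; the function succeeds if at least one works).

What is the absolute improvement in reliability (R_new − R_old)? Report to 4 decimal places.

0.1957

R_before = 0.733
R_after = 1 − (1 − 0.733)^2 = 0.9287
ΔR = 0.9287 − 0.733 = 0.1957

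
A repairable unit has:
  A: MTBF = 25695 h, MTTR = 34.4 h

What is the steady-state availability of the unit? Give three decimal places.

A(A) = MTBF/(MTBF+MTTR) = 25695/(25695+34.4) = 0.999

0.999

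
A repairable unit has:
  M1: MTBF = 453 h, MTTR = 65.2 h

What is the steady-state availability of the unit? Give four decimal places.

0.8742

A(M1) = MTBF/(MTBF+MTTR) = 453/(453+65.2) = 0.8742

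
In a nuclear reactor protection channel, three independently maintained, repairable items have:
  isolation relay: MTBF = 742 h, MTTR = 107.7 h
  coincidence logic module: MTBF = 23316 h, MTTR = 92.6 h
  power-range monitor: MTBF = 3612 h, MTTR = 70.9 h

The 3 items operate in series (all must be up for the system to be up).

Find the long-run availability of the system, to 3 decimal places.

A(isolation relay) = MTBF/(MTBF+MTTR) = 742/(742+107.7) = 0.873249
A(coincidence logic module) = MTBF/(MTBF+MTTR) = 23316/(23316+92.6) = 0.996044
A(power-range monitor) = MTBF/(MTBF+MTTR) = 3612/(3612+70.9) = 0.980749
Series availability: 0.873249 × 0.996044 × 0.980749 = 0.853

0.853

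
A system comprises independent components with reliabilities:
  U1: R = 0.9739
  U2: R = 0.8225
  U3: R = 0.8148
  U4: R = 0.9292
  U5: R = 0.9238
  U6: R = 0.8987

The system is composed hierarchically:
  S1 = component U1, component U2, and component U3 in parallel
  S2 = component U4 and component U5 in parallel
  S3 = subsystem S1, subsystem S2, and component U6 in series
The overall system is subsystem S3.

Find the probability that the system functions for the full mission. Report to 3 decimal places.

Parallel (U1, U2, and U3): 1 − (1 − 0.97390)(1 − 0.82250)(1 − 0.81480) = 0.99914
Parallel (U4 and U5): 1 − (1 − 0.92920)(1 − 0.92380) = 0.99461
Series ([0.99914], [0.99461], and U6): 0.99914 × 0.99461 × 0.89870 = 0.893

0.893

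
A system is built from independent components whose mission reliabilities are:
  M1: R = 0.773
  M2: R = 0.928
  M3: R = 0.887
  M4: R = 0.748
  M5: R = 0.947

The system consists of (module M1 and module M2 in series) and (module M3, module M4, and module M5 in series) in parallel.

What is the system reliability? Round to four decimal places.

Series (M1 and M2): 0.773000 × 0.928000 = 0.717344
Series (M3, M4, and M5): 0.887000 × 0.748000 × 0.947000 = 0.628312
Parallel ([0.717344] and [0.628312]): 1 − (1 − 0.717344)(1 − 0.628312) = 0.8949

0.8949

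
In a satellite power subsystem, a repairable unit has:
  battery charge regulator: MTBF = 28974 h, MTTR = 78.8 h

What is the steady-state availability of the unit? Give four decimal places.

A(battery charge regulator) = MTBF/(MTBF+MTTR) = 28974/(28974+78.8) = 0.9973

0.9973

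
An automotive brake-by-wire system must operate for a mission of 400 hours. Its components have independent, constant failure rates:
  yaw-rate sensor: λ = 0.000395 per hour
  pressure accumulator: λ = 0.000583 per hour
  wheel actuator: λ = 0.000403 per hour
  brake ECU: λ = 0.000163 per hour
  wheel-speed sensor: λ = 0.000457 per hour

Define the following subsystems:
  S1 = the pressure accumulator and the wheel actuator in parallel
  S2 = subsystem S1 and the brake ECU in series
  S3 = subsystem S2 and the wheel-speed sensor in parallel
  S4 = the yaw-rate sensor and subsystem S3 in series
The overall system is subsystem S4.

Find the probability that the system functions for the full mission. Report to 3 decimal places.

R(yaw-rate sensor) = exp(−0.000395 × 400) = 0.85385
R(pressure accumulator) = exp(−0.000583 × 400) = 0.79200
R(wheel actuator) = exp(−0.000403 × 400) = 0.85112
R(brake ECU) = exp(−0.000163 × 400) = 0.93688
R(wheel-speed sensor) = exp(−0.000457 × 400) = 0.83293
Parallel (pressure accumulator and wheel actuator): 1 − (1 − 0.79200)(1 − 0.85112) = 0.96903
Series ([0.96903] and brake ECU): 0.96903 × 0.93688 = 0.90786
Parallel ([0.90786] and wheel-speed sensor): 1 − (1 − 0.90786)(1 − 0.83293) = 0.98461
Series (yaw-rate sensor and [0.98461]): 0.85385 × 0.98461 = 0.841

0.841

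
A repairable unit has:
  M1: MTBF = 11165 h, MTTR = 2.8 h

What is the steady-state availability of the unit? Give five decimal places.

0.99975

A(M1) = MTBF/(MTBF+MTTR) = 11165/(11165+2.8) = 0.99975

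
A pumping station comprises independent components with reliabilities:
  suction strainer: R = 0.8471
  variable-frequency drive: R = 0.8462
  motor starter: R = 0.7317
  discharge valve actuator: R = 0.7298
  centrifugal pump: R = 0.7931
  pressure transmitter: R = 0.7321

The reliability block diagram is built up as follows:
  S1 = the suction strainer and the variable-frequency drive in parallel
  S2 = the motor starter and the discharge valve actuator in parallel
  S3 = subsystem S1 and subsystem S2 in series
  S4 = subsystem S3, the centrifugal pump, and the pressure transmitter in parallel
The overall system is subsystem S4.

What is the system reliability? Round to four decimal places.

0.9948

Parallel (suction strainer and variable-frequency drive): 1 − (1 − 0.847100)(1 − 0.846200) = 0.976484
Parallel (motor starter and discharge valve actuator): 1 − (1 − 0.731700)(1 − 0.729800) = 0.927505
Series ([0.976484] and [0.927505]): 0.976484 × 0.927505 = 0.905694
Parallel ([0.905694], centrifugal pump, and pressure transmitter): 1 − (1 − 0.905694)(1 − 0.793100)(1 − 0.732100) = 0.9948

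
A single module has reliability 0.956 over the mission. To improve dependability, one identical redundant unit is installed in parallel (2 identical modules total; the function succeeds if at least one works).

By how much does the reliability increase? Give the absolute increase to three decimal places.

R_before = 0.956
R_after = 1 − (1 − 0.956)^2 = 0.998
ΔR = 0.998 − 0.956 = 0.042

0.042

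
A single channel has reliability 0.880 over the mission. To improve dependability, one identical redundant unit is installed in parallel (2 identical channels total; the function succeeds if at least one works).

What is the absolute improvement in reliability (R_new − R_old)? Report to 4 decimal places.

0.1056

R_before = 0.880
R_after = 1 − (1 − 0.880)^2 = 0.9856
ΔR = 0.9856 − 0.880 = 0.1056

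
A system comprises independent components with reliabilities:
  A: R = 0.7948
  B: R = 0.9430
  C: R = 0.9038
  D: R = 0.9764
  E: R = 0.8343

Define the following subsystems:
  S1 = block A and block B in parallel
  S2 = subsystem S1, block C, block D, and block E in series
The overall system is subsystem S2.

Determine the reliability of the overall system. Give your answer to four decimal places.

0.7276

Parallel (A and B): 1 − (1 − 0.794800)(1 − 0.943000) = 0.988304
Series ([0.988304], C, D, and E): 0.988304 × 0.903800 × 0.976400 × 0.834300 = 0.7276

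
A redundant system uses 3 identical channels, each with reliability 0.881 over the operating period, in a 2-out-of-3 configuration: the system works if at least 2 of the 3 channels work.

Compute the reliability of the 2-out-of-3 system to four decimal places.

0.9609

R = Σ_{i=2}^{3} C(3,i) p^i (1−p)^{3−i} with p = 0.881
C(3,2)·0.881^2·0.119^1 = 0.277089
C(3,3)·0.881^3·0.119^0 = 0.683798
Sum = 0.9609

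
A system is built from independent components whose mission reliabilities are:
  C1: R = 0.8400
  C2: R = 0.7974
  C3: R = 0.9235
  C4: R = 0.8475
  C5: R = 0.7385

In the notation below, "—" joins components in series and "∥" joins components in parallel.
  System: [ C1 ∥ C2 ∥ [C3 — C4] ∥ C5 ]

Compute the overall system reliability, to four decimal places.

Series (C3 and C4): 0.923500 × 0.847500 = 0.782666
Parallel (C1, C2, [0.782666], and C5): 1 − (1 − 0.840000)(1 − 0.797400)(1 − 0.782666)(1 − 0.738500) = 0.9982

0.9982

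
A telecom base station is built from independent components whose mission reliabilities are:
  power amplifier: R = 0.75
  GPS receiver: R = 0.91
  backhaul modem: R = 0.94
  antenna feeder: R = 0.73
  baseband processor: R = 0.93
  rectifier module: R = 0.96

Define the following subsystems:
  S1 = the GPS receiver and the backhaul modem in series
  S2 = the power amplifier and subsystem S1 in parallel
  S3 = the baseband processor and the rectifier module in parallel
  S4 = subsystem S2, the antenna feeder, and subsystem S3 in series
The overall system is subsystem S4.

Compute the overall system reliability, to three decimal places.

0.702

Series (GPS receiver and backhaul modem): 0.91000 × 0.94000 = 0.85540
Parallel (power amplifier and [0.85540]): 1 − (1 − 0.75000)(1 − 0.85540) = 0.96385
Parallel (baseband processor and rectifier module): 1 − (1 − 0.93000)(1 − 0.96000) = 0.99720
Series ([0.96385], antenna feeder, and [0.99720]): 0.96385 × 0.73000 × 0.99720 = 0.702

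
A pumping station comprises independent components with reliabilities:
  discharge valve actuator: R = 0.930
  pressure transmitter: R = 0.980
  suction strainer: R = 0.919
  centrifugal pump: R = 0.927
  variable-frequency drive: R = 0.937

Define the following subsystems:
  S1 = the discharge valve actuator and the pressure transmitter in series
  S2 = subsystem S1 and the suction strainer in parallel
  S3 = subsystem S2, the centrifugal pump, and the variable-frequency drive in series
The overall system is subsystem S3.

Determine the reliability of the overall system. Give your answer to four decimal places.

0.8624

Series (discharge valve actuator and pressure transmitter): 0.930000 × 0.980000 = 0.911400
Parallel ([0.911400] and suction strainer): 1 − (1 − 0.911400)(1 − 0.919000) = 0.992823
Series ([0.992823], centrifugal pump, and variable-frequency drive): 0.992823 × 0.927000 × 0.937000 = 0.8624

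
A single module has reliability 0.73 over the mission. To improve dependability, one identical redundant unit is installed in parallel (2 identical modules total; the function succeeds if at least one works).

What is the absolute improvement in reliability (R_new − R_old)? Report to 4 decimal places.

0.1971

R_before = 0.73
R_after = 1 − (1 − 0.73)^2 = 0.9271
ΔR = 0.9271 − 0.73 = 0.1971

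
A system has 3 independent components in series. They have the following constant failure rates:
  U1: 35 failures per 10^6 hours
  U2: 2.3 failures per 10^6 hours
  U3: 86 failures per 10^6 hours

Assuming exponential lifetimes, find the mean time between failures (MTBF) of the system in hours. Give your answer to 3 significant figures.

Series of exponential components: λ_sys = Σ λ_i
λ_sys = 0.000035 + 0.0000023 + 0.000086 = 1.2330e-04 /h
MTBF = 1 / λ_sys = 8110 h

8110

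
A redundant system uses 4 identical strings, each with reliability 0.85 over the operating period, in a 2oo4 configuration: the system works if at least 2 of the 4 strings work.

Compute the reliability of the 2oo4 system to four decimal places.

R = Σ_{i=2}^{4} C(4,i) p^i (1−p)^{4−i} with p = 0.85
C(4,2)·0.85^2·0.15^2 = 0.097538
C(4,3)·0.85^3·0.15^1 = 0.368475
C(4,4)·0.85^4·0.15^0 = 0.522006
Sum = 0.9880

0.9880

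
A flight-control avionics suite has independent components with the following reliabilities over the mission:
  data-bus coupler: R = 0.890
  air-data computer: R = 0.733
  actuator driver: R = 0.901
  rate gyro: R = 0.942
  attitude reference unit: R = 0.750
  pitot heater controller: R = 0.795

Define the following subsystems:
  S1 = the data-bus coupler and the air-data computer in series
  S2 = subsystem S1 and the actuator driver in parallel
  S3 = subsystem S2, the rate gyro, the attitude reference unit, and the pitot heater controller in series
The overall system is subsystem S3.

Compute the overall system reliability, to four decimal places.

0.5423

Series (data-bus coupler and air-data computer): 0.890000 × 0.733000 = 0.652370
Parallel ([0.652370] and actuator driver): 1 − (1 − 0.652370)(1 − 0.901000) = 0.965585
Series ([0.965585], rate gyro, attitude reference unit, and pitot heater controller): 0.965585 × 0.942000 × 0.750000 × 0.795000 = 0.5423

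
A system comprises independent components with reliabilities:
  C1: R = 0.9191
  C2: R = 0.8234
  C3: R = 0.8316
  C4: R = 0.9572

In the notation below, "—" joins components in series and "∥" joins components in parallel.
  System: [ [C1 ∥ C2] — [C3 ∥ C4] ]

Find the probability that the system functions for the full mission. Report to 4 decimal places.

Parallel (C1 and C2): 1 − (1 − 0.919100)(1 − 0.823400) = 0.985713
Parallel (C3 and C4): 1 − (1 − 0.831600)(1 − 0.957200) = 0.992792
Series ([0.985713] and [0.992792]): 0.985713 × 0.992792 = 0.9786

0.9786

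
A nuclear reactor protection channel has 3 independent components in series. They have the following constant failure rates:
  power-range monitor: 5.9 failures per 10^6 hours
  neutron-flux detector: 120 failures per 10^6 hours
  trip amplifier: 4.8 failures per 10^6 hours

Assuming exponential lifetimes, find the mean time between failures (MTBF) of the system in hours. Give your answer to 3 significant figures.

7650

Series of exponential components: λ_sys = Σ λ_i
λ_sys = 0.0000059 + 0.00012 + 0.0000048 = 1.3070e-04 /h
MTBF = 1 / λ_sys = 7650 h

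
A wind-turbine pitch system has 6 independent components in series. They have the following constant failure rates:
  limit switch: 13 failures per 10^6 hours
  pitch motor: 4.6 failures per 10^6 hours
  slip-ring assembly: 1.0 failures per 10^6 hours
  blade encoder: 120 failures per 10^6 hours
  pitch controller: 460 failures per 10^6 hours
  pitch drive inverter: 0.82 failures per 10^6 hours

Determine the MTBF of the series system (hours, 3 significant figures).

1670

Series of exponential components: λ_sys = Σ λ_i
λ_sys = 0.000013 + 0.0000046 + 0.0000010 + 0.00012 + 0.00046 + 0.00000082 = 5.9942e-04 /h
MTBF = 1 / λ_sys = 1670 h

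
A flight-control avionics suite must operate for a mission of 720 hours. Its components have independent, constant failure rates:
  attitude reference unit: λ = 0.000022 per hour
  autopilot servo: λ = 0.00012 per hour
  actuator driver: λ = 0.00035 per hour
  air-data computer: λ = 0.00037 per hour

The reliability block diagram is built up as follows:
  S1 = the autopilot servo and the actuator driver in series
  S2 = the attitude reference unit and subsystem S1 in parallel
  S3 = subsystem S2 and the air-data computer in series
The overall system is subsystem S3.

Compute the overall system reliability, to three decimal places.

R(attitude reference unit) = exp(−0.000022 × 720) = 0.98428
R(autopilot servo) = exp(−0.00012 × 720) = 0.91723
R(actuator driver) = exp(−0.00035 × 720) = 0.77724
R(air-data computer) = exp(−0.00037 × 720) = 0.76613
Series (autopilot servo and actuator driver): 0.91723 × 0.77724 = 0.71291
Parallel (attitude reference unit and [0.71291]): 1 − (1 − 0.98428)(1 − 0.71291) = 0.99549
Series ([0.99549] and air-data computer): 0.99549 × 0.76613 = 0.763

0.763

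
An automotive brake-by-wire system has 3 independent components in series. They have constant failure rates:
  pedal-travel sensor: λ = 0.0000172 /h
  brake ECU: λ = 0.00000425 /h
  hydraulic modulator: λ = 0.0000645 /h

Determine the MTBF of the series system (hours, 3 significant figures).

11600

Series of exponential components: λ_sys = Σ λ_i
λ_sys = 0.0000172 + 0.00000425 + 0.0000645 = 8.5950e-05 /h
MTBF = 1 / λ_sys = 11600 h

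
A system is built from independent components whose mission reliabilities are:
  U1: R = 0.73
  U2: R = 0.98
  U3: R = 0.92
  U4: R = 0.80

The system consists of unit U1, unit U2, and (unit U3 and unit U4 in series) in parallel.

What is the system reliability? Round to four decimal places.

0.9986

Series (U3 and U4): 0.920000 × 0.800000 = 0.736000
Parallel (U1, U2, and [0.736000]): 1 − (1 − 0.730000)(1 − 0.980000)(1 − 0.736000) = 0.9986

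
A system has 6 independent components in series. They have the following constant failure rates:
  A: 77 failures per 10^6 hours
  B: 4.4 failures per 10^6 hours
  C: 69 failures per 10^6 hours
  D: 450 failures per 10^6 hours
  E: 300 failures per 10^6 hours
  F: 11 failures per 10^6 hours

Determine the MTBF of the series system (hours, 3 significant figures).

Series of exponential components: λ_sys = Σ λ_i
λ_sys = 0.000077 + 0.0000044 + 0.000069 + 0.00045 + 0.00030 + 0.000011 = 9.1140e-04 /h
MTBF = 1 / λ_sys = 1100 h

1100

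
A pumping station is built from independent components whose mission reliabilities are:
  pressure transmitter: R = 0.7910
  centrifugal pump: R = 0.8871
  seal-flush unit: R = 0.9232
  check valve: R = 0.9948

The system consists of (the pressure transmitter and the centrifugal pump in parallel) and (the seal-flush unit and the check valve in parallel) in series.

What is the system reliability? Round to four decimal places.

0.9760

Parallel (pressure transmitter and centrifugal pump): 1 − (1 − 0.791000)(1 − 0.887100) = 0.976404
Parallel (seal-flush unit and check valve): 1 − (1 − 0.923200)(1 − 0.994800) = 0.999601
Series ([0.976404] and [0.999601]): 0.976404 × 0.999601 = 0.9760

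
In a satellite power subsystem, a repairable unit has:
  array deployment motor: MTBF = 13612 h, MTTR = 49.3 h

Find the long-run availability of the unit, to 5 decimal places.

0.99639

A(array deployment motor) = MTBF/(MTBF+MTTR) = 13612/(13612+49.3) = 0.99639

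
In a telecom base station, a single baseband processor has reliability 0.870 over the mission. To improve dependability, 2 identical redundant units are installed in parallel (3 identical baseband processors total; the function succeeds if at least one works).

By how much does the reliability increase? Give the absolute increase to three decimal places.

0.128

R_before = 0.870
R_after = 1 − (1 − 0.870)^3 = 0.998
ΔR = 0.998 − 0.870 = 0.128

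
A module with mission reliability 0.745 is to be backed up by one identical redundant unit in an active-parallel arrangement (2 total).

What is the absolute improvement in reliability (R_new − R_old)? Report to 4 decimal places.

0.1900

R_before = 0.745
R_after = 1 − (1 − 0.745)^2 = 0.9350
ΔR = 0.9350 − 0.745 = 0.1900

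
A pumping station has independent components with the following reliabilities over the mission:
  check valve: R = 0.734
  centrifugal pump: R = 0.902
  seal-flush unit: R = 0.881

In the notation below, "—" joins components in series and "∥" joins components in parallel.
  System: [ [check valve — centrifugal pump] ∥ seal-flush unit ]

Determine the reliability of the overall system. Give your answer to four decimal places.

0.9598

Series (check valve and centrifugal pump): 0.734000 × 0.902000 = 0.662068
Parallel ([0.662068] and seal-flush unit): 1 − (1 − 0.662068)(1 − 0.881000) = 0.9598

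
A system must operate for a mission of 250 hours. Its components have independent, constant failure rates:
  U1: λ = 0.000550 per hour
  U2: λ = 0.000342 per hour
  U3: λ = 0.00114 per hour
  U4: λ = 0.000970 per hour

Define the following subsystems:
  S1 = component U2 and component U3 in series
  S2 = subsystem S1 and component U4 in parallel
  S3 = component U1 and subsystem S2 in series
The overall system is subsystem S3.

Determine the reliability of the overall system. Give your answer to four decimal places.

0.8134

R(U1) = exp(−0.000550 × 250) = 0.871534
R(U2) = exp(−0.000342 × 250) = 0.918053
R(U3) = exp(−0.00114 × 250) = 0.752014
R(U4) = exp(−0.000970 × 250) = 0.784664
Series (U2 and U3): 0.918053 × 0.752014 = 0.690389
Parallel ([0.690389] and U4): 1 − (1 − 0.690389)(1 − 0.784664) = 0.933330
Series (U1 and [0.933330]): 0.871534 × 0.933330 = 0.8134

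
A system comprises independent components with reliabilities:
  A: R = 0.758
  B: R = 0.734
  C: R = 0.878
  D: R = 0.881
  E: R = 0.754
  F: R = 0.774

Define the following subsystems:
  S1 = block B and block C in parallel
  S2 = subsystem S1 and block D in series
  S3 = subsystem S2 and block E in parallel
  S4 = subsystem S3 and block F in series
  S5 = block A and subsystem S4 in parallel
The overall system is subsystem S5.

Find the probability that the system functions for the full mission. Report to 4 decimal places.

0.9385

Parallel (B and C): 1 − (1 − 0.734000)(1 − 0.878000) = 0.967548
Series ([0.967548] and D): 0.967548 × 0.881000 = 0.852410
Parallel ([0.852410] and E): 1 − (1 − 0.852410)(1 − 0.754000) = 0.963693
Series ([0.963693] and F): 0.963693 × 0.774000 = 0.745898
Parallel (A and [0.745898]): 1 − (1 − 0.758000)(1 − 0.745898) = 0.9385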